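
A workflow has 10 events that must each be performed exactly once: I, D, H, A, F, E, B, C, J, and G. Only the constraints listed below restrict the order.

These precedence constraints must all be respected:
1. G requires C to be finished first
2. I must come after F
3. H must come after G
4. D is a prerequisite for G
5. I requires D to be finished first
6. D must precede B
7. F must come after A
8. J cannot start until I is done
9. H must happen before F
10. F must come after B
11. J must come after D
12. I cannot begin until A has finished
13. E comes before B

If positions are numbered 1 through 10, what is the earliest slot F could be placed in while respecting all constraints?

8

Working backwards through the constraints from F, its full set of required predecessors is D, H, A, E, B, C, G — 7 of them.
With 7 mandatory predecessors, the earliest F can sit is position 7+1 = 8, and placing just those 7 first achieves it.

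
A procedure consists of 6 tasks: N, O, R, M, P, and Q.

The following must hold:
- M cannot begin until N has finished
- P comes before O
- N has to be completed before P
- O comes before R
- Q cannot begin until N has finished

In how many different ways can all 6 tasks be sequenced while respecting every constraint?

Only N has no prerequisites, so it must go first.
Counting all ways to extend the partial order to a total order gives 20.

20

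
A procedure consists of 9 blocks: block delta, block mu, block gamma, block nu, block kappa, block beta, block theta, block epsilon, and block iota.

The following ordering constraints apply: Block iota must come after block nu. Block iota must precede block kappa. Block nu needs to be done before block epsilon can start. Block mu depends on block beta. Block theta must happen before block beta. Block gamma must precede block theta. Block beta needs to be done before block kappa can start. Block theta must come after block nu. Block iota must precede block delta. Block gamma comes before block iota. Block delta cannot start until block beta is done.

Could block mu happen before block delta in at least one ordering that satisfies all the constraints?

Yes

The constraints leave block mu and block delta unordered relative to each other; nothing requires block delta earlier.
That means at least one valid schedule has block mu before block delta.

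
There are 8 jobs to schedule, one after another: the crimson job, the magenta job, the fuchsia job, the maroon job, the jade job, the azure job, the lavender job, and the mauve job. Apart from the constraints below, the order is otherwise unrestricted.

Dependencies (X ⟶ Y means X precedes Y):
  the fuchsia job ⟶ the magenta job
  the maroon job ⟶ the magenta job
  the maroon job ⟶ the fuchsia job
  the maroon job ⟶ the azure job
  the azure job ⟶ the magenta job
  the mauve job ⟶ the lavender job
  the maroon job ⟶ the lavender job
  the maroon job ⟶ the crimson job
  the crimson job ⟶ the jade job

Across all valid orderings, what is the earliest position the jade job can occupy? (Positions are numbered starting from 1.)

3

Every job that must precede the jade job has to come before it. Tracing all chains that end at the jade job, those jobs are: the crimson job, the maroon job — 2 in total.
So at minimum 2 jobs come before the jade job, putting the jade job no earlier than position 3. That position is achievable by scheduling exactly those predecessors first.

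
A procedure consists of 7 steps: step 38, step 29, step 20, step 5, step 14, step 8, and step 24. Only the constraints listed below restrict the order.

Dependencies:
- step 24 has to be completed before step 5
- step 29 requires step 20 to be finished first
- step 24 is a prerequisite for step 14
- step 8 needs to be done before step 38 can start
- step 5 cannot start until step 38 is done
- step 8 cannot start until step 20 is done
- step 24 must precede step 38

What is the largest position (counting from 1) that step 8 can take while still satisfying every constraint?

Every step that must follow step 8 has to come after it. Tracing all chains starting from step 8, those steps are: step 38, step 5 — 2 in total.
With 2 mandatory successors out of 7 steps total, the latest slot for step 8 is 7−2 = 5, and it's reachable by doing all non-successors before step 8.

5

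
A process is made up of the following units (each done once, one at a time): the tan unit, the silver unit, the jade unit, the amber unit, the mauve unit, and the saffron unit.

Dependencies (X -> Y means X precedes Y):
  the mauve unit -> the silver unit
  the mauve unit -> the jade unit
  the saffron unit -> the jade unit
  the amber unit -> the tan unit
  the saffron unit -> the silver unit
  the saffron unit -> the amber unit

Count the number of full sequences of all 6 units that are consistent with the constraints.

2 units have no prerequisites (the mauve unit, the saffron unit), so any of them could come first.
Enumerating by repeatedly choosing an available unit (one whose prerequisites are all placed) gives 32 distinct complete orderings.

32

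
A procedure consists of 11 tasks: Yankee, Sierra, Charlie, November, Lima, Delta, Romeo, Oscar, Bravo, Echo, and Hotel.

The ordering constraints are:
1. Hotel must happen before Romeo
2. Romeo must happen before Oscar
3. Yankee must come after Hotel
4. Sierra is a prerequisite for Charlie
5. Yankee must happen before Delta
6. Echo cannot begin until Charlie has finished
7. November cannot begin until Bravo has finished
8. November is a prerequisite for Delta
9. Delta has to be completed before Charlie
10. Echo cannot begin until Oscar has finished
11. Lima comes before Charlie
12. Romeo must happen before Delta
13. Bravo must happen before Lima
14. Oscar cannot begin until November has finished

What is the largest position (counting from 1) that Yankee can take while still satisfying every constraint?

8

Every task that must follow Yankee has to come after it. Tracing all chains starting from Yankee, those tasks are: Charlie, Delta, Echo — 3 in total.
So at least 3 tasks follow Yankee, putting Yankee no later than position 8. That position is achievable by scheduling everything else first.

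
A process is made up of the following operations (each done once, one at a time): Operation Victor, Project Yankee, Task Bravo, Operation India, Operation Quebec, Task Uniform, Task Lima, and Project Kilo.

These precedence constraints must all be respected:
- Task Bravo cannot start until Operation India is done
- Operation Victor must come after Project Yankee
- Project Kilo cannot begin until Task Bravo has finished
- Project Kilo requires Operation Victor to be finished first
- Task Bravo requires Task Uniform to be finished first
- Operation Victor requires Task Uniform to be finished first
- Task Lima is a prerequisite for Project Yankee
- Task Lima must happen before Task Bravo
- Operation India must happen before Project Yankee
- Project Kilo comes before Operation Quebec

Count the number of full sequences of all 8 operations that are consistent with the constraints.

22

The operations with no prerequisites are Operation India, Task Uniform, Task Lima; any of them can be placed first.
Enumerating by repeatedly choosing an available operation (one whose prerequisites are all placed) gives 22 distinct complete orderings.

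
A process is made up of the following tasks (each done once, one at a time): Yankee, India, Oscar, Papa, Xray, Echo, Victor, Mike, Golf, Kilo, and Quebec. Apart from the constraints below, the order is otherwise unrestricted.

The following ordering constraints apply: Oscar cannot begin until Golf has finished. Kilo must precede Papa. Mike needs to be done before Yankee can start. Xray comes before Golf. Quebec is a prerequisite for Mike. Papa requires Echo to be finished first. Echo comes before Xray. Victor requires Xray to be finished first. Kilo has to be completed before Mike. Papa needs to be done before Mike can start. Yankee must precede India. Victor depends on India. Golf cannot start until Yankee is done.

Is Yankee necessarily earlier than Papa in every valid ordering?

No

The constraints actually force Papa before Yankee (via Papa → Mike → Yankee), not the other way around.
So Yankee does not have to come before Papa — it cannot.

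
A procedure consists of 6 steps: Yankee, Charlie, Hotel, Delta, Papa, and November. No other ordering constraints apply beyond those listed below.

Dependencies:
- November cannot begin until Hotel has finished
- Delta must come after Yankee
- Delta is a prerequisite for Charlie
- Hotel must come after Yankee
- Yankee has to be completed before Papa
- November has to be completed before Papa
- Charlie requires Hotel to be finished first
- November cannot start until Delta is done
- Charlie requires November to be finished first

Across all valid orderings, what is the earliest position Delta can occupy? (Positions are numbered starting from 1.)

Working backwards through the constraints from Delta, its only required predecessor is Yankee.
So at minimum 1 step comes before Delta, putting Delta no earlier than position 2. That position is achievable by scheduling exactly that predecessor first.

2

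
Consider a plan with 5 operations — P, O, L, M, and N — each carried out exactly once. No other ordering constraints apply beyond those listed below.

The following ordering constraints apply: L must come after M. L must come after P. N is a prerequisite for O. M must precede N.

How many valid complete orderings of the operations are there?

The operations with no prerequisites are P, M; any of them can be placed first.
Counting all ways to extend the partial order to a total order gives 9.

9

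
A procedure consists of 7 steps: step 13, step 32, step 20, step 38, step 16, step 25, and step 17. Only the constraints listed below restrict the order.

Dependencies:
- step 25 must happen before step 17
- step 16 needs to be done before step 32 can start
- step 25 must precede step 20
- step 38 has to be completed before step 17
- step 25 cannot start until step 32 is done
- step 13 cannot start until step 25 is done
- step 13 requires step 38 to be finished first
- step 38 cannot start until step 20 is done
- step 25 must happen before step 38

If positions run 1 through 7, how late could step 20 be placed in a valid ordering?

4

The steps that are forced after step 20, directly or by a chain of constraints, are step 13, step 38, step 17. That's 3 steps.
With 3 mandatory successors out of 7 steps total, the latest slot for step 20 is 7−3 = 4, and it's reachable by doing all non-successors before step 20.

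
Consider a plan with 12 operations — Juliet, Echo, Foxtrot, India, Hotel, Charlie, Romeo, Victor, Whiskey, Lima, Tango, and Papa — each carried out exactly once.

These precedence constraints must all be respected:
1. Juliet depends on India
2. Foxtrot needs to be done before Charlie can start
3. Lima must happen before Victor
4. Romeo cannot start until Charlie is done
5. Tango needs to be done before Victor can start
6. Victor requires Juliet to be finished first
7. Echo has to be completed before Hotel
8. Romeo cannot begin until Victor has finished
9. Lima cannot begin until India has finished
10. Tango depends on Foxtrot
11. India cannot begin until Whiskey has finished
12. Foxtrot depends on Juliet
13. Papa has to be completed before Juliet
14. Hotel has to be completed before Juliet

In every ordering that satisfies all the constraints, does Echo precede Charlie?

There is a constraint chain Echo → Hotel → Juliet → Foxtrot → Charlie.
That forces Echo before Charlie in every valid schedule.

Yes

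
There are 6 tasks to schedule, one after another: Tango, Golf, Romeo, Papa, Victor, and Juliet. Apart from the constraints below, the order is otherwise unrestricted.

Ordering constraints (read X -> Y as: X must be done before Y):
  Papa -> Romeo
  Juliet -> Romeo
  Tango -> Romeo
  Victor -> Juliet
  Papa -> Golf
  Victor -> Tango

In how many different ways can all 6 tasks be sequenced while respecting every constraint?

28

The tasks with no prerequisites are Papa, Victor; any of them can be placed first.
Enumerating by repeatedly choosing an available task (one whose prerequisites are all placed) gives 28 distinct complete orderings.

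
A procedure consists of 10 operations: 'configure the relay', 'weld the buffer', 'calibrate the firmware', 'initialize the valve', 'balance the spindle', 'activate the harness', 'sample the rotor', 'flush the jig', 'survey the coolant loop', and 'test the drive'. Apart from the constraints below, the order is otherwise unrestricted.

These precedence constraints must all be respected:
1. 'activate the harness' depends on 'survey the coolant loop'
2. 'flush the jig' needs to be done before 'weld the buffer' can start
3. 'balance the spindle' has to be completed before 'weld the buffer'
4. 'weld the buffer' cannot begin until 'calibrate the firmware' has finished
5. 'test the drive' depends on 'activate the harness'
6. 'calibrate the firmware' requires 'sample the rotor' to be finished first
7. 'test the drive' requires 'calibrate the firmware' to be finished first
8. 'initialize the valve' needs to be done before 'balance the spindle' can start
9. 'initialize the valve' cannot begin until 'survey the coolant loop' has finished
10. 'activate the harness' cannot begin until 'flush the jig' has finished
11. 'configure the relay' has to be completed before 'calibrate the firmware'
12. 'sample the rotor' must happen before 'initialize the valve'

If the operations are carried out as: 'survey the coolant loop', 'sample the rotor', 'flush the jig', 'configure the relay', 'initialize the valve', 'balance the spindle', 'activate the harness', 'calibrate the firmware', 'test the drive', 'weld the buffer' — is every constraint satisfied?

Yes

Checking each listed constraint against this order: for instance, 'flush the jig' is in position 3 and 'weld the buffer' in position 10, so that constraint holds — and the remaining constraints check out the same way.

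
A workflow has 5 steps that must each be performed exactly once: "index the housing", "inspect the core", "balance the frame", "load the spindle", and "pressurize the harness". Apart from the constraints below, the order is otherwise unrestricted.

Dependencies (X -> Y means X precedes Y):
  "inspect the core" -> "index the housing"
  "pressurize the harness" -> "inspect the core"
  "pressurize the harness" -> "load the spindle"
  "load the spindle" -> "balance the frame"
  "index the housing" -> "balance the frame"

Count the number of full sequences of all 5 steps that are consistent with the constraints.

"pressurize the harness" is the only step with nothing required before it, so every ordering starts there.
Enumerating by repeatedly choosing an available step (one whose prerequisites are all placed) gives 3 distinct complete orderings.

3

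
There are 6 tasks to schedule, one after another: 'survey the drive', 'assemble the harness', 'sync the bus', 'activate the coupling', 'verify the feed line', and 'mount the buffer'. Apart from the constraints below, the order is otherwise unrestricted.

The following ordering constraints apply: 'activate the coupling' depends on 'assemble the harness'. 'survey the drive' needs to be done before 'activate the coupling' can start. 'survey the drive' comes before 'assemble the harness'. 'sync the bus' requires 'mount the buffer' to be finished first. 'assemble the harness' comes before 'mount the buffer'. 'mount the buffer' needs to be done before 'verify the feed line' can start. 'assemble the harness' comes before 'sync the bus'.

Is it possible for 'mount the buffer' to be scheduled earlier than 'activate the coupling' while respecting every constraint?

Yes

The constraints leave 'mount the buffer' and 'activate the coupling' unordered relative to each other; nothing requires 'activate the coupling' earlier.
That means at least one valid schedule has 'mount the buffer' before 'activate the coupling'.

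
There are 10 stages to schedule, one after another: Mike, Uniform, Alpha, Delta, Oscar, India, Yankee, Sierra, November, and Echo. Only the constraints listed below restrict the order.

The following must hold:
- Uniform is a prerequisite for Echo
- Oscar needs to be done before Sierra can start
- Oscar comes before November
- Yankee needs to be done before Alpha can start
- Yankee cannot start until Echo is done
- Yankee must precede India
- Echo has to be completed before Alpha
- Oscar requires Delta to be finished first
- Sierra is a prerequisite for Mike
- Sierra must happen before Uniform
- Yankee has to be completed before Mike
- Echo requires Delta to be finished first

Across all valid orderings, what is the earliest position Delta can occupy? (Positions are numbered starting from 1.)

No constraint forces any other stage before Delta, so it can be placed first.

1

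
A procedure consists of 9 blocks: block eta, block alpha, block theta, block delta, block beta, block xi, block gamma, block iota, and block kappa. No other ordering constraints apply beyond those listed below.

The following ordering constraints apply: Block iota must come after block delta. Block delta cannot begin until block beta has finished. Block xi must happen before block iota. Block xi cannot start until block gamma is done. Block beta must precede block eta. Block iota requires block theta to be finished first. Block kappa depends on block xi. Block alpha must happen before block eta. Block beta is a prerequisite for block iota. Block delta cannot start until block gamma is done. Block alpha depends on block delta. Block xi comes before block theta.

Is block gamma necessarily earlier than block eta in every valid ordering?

Yes

There is a constraint chain block gamma → block delta → block alpha → block eta.
That forces block gamma before block eta in every valid schedule.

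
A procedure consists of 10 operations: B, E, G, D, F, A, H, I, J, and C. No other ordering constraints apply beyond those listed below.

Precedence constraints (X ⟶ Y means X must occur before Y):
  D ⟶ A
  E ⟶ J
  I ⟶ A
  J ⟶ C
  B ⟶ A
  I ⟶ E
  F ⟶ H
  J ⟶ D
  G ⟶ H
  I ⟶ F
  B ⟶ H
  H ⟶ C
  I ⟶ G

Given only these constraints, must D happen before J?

The constraints actually force J before D (via J → D), not the other way around.
So D never precedes J.

No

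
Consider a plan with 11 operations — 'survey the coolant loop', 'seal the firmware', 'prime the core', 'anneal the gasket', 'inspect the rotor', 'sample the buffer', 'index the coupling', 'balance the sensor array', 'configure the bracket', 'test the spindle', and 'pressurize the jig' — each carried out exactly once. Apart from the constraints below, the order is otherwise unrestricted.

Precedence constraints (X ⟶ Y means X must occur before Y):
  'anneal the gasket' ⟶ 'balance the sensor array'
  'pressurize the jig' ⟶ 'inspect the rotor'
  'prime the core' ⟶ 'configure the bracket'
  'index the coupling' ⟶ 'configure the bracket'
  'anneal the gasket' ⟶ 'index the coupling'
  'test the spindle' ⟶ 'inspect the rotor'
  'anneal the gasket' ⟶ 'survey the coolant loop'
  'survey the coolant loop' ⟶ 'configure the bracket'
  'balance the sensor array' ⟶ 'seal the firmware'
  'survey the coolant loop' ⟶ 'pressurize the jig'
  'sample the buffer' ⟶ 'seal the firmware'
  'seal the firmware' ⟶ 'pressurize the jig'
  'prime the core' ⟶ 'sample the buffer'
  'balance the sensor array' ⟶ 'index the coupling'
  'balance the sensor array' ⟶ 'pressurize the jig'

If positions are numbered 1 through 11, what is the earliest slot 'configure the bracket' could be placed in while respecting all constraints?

Every operation that must precede 'configure the bracket' has to come before it. Tracing all chains that end at 'configure the bracket', those operations are: 'survey the coolant loop', 'prime the core', 'anneal the gasket', 'index the coupling', 'balance the sensor array' — 5 in total.
So at minimum 5 operations come before 'configure the bracket', putting 'configure the bracket' no earlier than position 6. That position is achievable by scheduling exactly those predecessors first.

6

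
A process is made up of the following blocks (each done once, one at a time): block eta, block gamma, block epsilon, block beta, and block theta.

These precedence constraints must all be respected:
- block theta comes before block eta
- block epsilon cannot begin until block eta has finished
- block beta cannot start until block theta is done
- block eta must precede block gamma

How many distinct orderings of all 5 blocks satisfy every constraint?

8

Block theta is the only block with nothing required before it, so every ordering starts there.
Systematically extending each partial ordering one block at a time and counting, there are 8 complete orderings.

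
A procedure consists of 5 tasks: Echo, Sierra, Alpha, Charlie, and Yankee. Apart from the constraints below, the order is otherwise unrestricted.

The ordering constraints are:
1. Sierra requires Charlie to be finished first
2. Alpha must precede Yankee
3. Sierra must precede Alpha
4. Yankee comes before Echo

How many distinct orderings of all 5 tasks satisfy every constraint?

1

Only Charlie has no prerequisites, so it must go first.
Continuing from there, at each step only one task has all its prerequisites placed, so the ordering is fully determined — there is exactly 1.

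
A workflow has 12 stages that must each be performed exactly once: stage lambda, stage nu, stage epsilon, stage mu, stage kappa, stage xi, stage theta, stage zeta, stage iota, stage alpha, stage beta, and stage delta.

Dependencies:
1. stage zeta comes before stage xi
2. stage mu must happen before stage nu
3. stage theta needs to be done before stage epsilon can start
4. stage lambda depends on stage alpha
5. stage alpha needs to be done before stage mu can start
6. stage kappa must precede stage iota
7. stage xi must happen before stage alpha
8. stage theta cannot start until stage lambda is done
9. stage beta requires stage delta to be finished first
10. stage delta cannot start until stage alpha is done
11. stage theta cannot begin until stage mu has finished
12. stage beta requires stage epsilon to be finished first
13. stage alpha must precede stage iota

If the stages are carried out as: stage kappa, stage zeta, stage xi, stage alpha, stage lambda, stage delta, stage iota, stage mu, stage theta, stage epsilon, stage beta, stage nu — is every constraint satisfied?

Checking each listed constraint against this order: for instance, stage kappa is in position 1 and stage iota in position 7, so that constraint holds — and the remaining constraints check out the same way.

Yes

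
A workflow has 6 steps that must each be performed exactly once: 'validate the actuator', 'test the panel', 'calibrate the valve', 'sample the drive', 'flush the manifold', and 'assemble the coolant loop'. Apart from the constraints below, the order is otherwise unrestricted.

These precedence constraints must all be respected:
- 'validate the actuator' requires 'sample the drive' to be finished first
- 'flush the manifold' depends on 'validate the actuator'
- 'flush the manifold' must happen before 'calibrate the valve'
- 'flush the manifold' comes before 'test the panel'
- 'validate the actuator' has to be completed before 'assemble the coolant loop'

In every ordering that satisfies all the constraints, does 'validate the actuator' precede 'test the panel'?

There is a constraint chain 'validate the actuator' → 'flush the manifold' → 'test the panel'.
That forces 'validate the actuator' before 'test the panel' in every valid schedule.

Yes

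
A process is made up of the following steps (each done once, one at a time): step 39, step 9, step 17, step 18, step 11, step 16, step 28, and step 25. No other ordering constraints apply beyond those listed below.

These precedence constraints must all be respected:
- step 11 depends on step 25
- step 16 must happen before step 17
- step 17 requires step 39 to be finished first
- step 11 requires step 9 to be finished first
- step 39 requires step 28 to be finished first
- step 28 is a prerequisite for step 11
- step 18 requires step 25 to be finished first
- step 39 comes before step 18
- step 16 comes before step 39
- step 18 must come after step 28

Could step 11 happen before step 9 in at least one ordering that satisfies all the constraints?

No

Following step 9 → step 11, step 9 must precede step 11 in every valid ordering.
Hence step 11 can never be scheduled before step 9.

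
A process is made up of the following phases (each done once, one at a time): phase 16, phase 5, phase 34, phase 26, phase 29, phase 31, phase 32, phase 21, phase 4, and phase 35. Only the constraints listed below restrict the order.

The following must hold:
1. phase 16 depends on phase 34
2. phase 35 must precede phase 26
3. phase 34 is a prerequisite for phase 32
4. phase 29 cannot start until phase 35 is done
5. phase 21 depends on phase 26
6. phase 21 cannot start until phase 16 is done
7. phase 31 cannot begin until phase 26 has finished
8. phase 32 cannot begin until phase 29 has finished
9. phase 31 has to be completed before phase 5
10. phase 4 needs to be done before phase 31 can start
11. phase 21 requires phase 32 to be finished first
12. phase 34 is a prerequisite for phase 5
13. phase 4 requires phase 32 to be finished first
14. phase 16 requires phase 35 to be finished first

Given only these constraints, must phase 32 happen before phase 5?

Yes

Following the dependencies: phase 32 → phase 4 → phase 31 → phase 5.
Hence phase 32 necessarily comes before phase 5.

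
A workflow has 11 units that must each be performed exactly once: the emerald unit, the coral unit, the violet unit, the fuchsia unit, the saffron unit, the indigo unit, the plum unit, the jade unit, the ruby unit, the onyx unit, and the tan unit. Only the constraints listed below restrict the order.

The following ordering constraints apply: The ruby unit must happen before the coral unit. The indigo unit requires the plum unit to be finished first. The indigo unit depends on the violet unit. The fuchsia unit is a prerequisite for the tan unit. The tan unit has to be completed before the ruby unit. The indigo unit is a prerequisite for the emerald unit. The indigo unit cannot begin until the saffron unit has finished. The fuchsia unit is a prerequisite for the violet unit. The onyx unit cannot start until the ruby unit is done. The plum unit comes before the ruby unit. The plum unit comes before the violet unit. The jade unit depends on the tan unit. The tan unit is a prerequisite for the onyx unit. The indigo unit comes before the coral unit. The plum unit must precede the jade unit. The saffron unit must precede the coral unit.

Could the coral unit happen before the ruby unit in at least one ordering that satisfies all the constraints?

No

Following the ruby unit → the coral unit, the ruby unit must precede the coral unit in every valid ordering.
So no valid ordering can have the coral unit before the ruby unit.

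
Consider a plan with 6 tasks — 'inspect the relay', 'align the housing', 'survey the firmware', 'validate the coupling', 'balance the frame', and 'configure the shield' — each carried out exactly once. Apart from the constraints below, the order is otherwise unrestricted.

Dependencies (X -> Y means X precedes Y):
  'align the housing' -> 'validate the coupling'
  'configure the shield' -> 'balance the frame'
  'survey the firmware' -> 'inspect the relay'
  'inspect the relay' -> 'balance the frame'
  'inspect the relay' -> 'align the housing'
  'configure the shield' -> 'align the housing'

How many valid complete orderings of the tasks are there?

The tasks with no prerequisites are 'survey the firmware', 'configure the shield'; any of them can be placed first.
Systematically extending each partial ordering one task at a time and counting, there are 9 complete orderings.

9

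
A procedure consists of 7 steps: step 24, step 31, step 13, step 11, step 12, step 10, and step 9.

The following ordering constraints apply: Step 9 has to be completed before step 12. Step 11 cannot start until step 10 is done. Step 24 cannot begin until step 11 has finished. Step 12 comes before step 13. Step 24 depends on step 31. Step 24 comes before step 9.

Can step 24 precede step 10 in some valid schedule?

No

Following step 10 → step 11 → step 24, step 10 must precede step 24 in every valid ordering.
So no valid ordering can have step 24 before step 10.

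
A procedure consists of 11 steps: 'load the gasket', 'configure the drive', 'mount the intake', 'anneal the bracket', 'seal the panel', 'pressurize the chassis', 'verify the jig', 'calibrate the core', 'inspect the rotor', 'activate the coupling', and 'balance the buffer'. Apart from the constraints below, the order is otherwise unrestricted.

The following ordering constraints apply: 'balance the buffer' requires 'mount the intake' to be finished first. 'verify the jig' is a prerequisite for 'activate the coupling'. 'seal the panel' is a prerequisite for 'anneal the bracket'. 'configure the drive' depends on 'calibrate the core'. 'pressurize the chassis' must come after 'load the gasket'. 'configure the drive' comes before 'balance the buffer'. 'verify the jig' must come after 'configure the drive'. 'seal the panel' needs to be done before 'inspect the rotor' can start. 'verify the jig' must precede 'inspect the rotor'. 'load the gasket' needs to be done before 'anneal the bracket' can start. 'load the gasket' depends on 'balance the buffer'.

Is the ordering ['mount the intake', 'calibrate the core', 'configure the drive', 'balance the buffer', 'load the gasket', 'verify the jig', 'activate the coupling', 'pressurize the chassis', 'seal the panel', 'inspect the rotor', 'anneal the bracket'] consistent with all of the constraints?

Yes

Every stated constraint is respected: 'load the gasket' sits at position 5, ahead of 'anneal the bracket' at position 11, and each of the other listed pairs likewise has the predecessor earlier in the sequence.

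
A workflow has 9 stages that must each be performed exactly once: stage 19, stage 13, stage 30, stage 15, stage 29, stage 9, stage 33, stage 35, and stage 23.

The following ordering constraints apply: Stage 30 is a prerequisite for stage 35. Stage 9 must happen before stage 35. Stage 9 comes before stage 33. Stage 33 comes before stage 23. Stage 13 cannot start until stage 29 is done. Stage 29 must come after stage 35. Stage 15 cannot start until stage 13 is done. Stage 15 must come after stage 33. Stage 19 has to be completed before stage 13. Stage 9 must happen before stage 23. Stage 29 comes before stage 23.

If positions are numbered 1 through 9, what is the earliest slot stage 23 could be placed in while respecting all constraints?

6

Working backwards through the constraints from stage 23, its full set of required predecessors is stage 30, stage 29, stage 9, stage 33, stage 35 — 5 of them.
With 5 mandatory predecessors, the earliest stage 23 can sit is position 5+1 = 6, and placing just those 5 first achieves it.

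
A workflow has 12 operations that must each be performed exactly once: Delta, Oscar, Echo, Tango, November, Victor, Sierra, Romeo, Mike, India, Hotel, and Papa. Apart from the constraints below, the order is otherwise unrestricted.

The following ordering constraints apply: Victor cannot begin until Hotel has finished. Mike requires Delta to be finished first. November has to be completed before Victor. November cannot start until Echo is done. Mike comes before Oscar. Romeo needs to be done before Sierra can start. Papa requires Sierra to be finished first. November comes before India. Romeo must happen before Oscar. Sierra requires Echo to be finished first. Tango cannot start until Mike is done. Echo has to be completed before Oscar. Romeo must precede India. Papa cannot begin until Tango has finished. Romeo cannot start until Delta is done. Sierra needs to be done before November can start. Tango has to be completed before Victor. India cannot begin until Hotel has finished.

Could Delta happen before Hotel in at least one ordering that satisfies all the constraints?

Yes

Nothing in the constraints forces Hotel before Delta — there is no chain from Hotel to Delta.
So a valid ordering placing Delta earlier than Hotel exists.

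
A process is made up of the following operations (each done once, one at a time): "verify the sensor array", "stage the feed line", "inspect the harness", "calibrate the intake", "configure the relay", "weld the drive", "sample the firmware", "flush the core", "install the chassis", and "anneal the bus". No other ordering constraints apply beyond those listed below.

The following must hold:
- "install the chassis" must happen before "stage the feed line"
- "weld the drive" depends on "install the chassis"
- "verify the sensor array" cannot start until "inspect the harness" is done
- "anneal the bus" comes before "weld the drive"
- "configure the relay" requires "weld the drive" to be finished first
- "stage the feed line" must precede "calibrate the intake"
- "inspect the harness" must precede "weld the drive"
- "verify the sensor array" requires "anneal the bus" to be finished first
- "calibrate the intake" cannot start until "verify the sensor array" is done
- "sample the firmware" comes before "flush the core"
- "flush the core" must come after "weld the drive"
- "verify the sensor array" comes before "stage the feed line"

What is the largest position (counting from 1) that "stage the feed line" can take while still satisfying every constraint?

Following the constraints forward from "stage the feed line", its only required successor is "calibrate the intake".
So at least 1 operation follows "stage the feed line", putting "stage the feed line" no later than position 9. That position is achievable by scheduling everything else first.

9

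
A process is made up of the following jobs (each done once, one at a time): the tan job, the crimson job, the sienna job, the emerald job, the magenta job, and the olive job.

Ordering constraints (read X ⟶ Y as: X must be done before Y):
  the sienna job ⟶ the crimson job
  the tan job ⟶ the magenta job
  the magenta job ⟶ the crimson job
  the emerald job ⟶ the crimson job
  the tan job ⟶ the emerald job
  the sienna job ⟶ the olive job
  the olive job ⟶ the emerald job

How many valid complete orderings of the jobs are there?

9

2 jobs have no prerequisites (the tan job, the sienna job), so any of them could come first.
Systematically extending each partial ordering one job at a time and counting, there are 9 complete orderings.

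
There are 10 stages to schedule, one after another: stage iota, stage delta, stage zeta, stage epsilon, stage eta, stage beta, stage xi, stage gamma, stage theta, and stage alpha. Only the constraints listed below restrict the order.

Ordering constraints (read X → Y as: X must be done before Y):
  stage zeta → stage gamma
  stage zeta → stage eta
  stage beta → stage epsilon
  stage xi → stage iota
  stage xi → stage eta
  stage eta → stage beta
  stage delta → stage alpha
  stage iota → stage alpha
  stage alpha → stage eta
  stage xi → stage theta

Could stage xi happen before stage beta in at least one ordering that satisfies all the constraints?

The constraints force stage xi before stage beta, so yes — every valid ordering has stage xi earlier.

Yes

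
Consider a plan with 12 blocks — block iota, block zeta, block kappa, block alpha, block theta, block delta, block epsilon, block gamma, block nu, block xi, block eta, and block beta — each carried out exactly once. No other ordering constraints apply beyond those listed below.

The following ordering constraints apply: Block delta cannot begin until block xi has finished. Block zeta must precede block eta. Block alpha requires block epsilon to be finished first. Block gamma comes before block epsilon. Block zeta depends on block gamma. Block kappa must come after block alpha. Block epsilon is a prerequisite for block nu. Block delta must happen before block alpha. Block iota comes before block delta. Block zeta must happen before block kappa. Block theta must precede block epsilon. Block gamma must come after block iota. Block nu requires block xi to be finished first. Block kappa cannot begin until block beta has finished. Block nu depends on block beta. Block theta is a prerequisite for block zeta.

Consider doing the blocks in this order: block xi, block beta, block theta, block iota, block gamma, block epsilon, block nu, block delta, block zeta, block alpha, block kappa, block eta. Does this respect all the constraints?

Yes

Checking each listed constraint against this order: for instance, block beta is in position 2 and block kappa in position 11, so that constraint holds — and the remaining constraints check out the same way.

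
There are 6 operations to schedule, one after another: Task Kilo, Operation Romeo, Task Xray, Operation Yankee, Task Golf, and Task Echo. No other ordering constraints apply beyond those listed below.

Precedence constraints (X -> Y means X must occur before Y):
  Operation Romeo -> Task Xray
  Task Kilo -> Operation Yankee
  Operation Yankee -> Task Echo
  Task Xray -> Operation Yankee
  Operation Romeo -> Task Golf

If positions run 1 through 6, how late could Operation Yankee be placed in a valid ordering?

5

Following the constraints forward from Operation Yankee, its only required successor is Task Echo.
With 1 mandatory successor out of 6 operations total, the latest slot for Operation Yankee is 6−1 = 5, and it's reachable by doing all non-successors before Operation Yankee.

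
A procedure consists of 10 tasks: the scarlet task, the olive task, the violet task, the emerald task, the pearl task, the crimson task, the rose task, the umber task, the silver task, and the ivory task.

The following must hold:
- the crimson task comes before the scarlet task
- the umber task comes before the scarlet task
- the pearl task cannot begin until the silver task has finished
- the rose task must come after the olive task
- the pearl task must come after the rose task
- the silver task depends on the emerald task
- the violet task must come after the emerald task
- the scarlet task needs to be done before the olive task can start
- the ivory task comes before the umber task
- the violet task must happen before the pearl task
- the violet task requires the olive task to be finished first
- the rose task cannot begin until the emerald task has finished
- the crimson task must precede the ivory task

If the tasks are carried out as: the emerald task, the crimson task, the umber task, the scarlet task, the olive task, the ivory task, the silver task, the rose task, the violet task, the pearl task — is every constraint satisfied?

No

The sequence places the umber task ahead of the ivory task.
Since the ivory task is required before the umber task, the ordering is invalid.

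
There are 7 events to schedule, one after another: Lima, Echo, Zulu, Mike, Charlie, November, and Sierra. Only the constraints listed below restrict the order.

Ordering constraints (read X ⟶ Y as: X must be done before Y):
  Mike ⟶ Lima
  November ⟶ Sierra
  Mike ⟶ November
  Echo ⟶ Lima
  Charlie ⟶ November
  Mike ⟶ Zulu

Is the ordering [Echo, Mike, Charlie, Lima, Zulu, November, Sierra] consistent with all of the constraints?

Yes

Going through the constraints one by one, each required predecessor appears earlier in the sequence than its dependent — e.g. Mike (position 2) is before November (position 6), as required.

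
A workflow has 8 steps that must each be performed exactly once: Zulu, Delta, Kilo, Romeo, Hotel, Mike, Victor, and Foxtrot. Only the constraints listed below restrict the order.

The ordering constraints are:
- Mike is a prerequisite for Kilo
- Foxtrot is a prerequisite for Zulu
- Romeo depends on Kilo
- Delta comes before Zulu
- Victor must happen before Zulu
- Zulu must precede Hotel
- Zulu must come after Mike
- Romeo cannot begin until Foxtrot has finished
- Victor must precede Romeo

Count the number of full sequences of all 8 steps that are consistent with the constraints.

264

The steps with no prerequisites are Delta, Mike, Victor, Foxtrot; any of them can be placed first.
Systematically extending each partial ordering one step at a time and counting, there are 264 complete orderings.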